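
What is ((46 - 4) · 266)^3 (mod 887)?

302

46 - 4 = 42
42 · 266 = 11172 ≡ 528 (mod 887)
(528)^3 ≡ 302 (mod 887)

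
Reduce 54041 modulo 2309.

934

54041 = 23*2309 + 934, so 54041 ≡ 934 (mod 2309).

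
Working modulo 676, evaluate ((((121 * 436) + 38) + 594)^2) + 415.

671

121 * 436 = 52756 ≡ 28 (mod 676)
28 + 38 = 66
66 + 594 = 660
(660)^2 ≡ 256 (mod 676)
256 + 415 = 671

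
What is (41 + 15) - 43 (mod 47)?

41 + 15 = 56 ≡ 9 (mod 47)
9 - 43 = -34 ≡ 13 (mod 47)

13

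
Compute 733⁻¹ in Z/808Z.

237

Run the extended Euclidean algorithm:
808 = 1*733 + 75
733 = 9*75 + 58
75 = 1*58 + 17
58 = 3*17 + 7
17 = 2*7 + 3
7 = 2*3 + 1
3 = 3*1 + 0
gcd(733, 808) = 1, so the inverse exists.
Bézout: 1 = −215*808 + 237*733.
So 733⁻¹ ≡ 237 (mod 808).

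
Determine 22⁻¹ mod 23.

23 = 1*22 + 1
22 = 22*1 + 0
gcd(22, 23) = 1, so the inverse exists.
Back-substitute for 1:
1 = 1*23 − 1*22
So 22⁻¹ ≡ −1 ≡ 22 (mod 23).

22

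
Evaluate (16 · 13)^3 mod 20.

16 · 13 = 208 ≡ 8 (mod 20)
(8)^3 ≡ 12 (mod 20)

12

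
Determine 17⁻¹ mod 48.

17

Apply the Euclidean algorithm and back-substitute:
48 = 2·17 + 14
17 = 1·14 + 3
14 = 4·3 + 2
3 = 1·2 + 1
2 = 2·1 + 0
gcd(17, 48) = 1, so the inverse exists.
Back-substitute for 1:
1 = 1·3 − 1·2
  = −1·14 + 5·3
  = 5·17 − 6·14
  = −6·48 + 17·17
So 17⁻¹ ≡ 17 (mod 48).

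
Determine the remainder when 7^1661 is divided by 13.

1661 in binary is 11001111101, i.e. 1661 = 1024 + 512 + 64 + 32 + 16 + 8 + 4 + 1.
7^1 ≡ 7 (mod 13)
7^2 ≡ 7^2 = 49 ≡ 10 (mod 13)
7^4 ≡ 10^2 = 100 ≡ 9 (mod 13)
7^8 ≡ 9^2 = 81 ≡ 3 (mod 13)
7^16 ≡ 3^2 = 9 (mod 13)
7^32 ≡ 9^2 = 81 ≡ 3 (mod 13)
7^64 ≡ 3^2 = 9 (mod 13)
7^128 ≡ 9^2 = 81 ≡ 3 (mod 13)
7^256 ≡ 3^2 = 9 (mod 13)
7^512 ≡ 9^2 = 81 ≡ 3 (mod 13)
7^1024 ≡ 3^2 = 9 (mod 13)
7^1661 = 7^1024 × 7^512 × 7^64 × 7^32 × 7^16 × 7^8 × 7^4 × 7^1 ≡ 9 × 3 × 9 × 3 × 9 × 3 × 9 × 7 (mod 13).
Accumulate the product:
9 × 3 = 27 ≡ 1
1 × 9 = 9
9 × 3 = 27 ≡ 1
1 × 9 = 9
9 × 3 = 27 ≡ 1
1 × 9 = 9
9 × 7 = 63 ≡ 11

11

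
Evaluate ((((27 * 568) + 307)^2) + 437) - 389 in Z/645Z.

172

27 * 568 = 15336 ≡ 501 (mod 645)
501 + 307 = 808 ≡ 163 (mod 645)
(163)^2 ≡ 124 (mod 645)
124 + 437 = 561
561 - 389 = 172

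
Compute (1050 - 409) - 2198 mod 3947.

1050 - 409 = 641
641 - 2198 = -1557 ≡ 2390 (mod 3947)

2390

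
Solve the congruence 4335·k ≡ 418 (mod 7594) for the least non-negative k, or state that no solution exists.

4560

gcd(4335, 7594) = 1, so a unique solution mod 7594 exists.
4335⁻¹ ≡ 5879 (mod 7594).
k ≡ 5879·418 ≡ 4560 (mod 7594).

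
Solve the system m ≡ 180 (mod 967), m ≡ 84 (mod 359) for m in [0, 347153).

967⁻¹ mod 359: 967·62 ≡ 1 (mod 359), so 967⁻¹ ≡ 62.
m = 180 + 967·((84 − 180)·62 mod 359) = 180 + 967·151 = 146197.

146197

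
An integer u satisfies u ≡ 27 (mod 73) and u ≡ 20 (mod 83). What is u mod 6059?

73⁻¹ mod 83: 73·58 ≡ 1 (mod 83), so 73⁻¹ ≡ 58.
u = 27 + 73·((20 − 27)·58 mod 83) = 27 + 73·9 = 684.
Check: 684 mod 73 = 27, 684 mod 83 = 20. ✓

684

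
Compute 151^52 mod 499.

88

52 in binary is 110100, i.e. 52 = 32 + 16 + 4.
151^1 ≡ 151 (mod 499)
151^2 ≡ 151^2 = 22801 ≡ 346 (mod 499)
151^4 ≡ 346^2 = 119716 ≡ 455 (mod 499)
151^8 ≡ 455^2 = 207025 ≡ 439 (mod 499)
151^16 ≡ 439^2 = 192721 ≡ 107 (mod 499)
151^32 ≡ 107^2 = 11449 ≡ 471 (mod 499)
151^52 = 151^32 · 151^16 · 151^4 ≡ 471 · 107 · 455 (mod 499).
Accumulate the product:
471 · 107 = 50397 ≡ 497
497 · 455 = 226135 ≡ 88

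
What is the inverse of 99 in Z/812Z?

812 = 8×99 + 20
99 = 4×20 + 19
20 = 1×19 + 1
19 = 19×1 + 0
gcd(99, 812) = 1, so the inverse exists.
Bézout: 1 = 5×812 − 41×99.
So 99⁻¹ ≡ −41 ≡ 771 (mod 812).

771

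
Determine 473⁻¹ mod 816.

521

Apply the Euclidean algorithm and back-substitute:
816 = 1·473 + 343
473 = 1·343 + 130
343 = 2·130 + 83
130 = 1·83 + 47
83 = 1·47 + 36
47 = 1·36 + 11
36 = 3·11 + 3
11 = 3·3 + 2
3 = 1·2 + 1
2 = 2·1 + 0
gcd(473, 816) = 1, so the inverse exists.
Bézout: 1 = 171·816 − 295·473.
So 473⁻¹ ≡ −295 ≡ 521 (mod 816).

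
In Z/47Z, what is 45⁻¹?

By the extended Euclidean algorithm:
47 = 1*45 + 2
45 = 22*2 + 1
2 = 2*1 + 0
gcd(45, 47) = 1, so the inverse exists.
Back-substitute for 1:
1 = 1*45 − 22*2
  = −22*47 + 23*45
So 45⁻¹ ≡ 23 (mod 47).

23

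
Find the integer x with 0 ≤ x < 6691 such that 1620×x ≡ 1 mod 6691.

Run the extended Euclidean algorithm:
6691 = 4·1620 + 211
1620 = 7·211 + 143
211 = 1·143 + 68
143 = 2·68 + 7
68 = 9·7 + 5
7 = 1·5 + 2
5 = 2·2 + 1
2 = 2·1 + 0
gcd(1620, 6691) = 1, so the inverse exists.
Bézout: 1 = 691·6691 − 2854·1620.
So 1620⁻¹ ≡ −2854 ≡ 3837 (mod 6691).

3837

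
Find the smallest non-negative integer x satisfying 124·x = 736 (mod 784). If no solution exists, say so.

gcd(124, 784) = 4, and 4 | 736, so solutions exist.
Divide through by 4: 31·x = 184 (mod 196).
31⁻¹ ≡ 19 (mod 196).
x ≡ 19·184 ≡ 164 (mod 196).
The smallest non-negative solution is x = 164.

164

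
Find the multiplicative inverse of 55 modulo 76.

Apply the Euclidean algorithm and back-substitute:
76 = 1×55 + 21
55 = 2×21 + 13
21 = 1×13 + 8
13 = 1×8 + 5
8 = 1×5 + 3
5 = 1×3 + 2
3 = 1×2 + 1
2 = 2×1 + 0
gcd(55, 76) = 1, so the inverse exists.
Bézout: 1 = 21×76 − 29×55.
So 55⁻¹ ≡ −29 ≡ 47 (mod 76).

47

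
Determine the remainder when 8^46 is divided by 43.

11

8^1 ≡ 8 (mod 43)
8^2 ≡ 8^2 = 64 ≡ 21 (mod 43)
8^4 ≡ 21^2 = 441 ≡ 11 (mod 43)
8^8 ≡ 11^2 = 121 ≡ 35 (mod 43)
8^16 ≡ 35^2 = 1225 ≡ 21 (mod 43)
8^32 ≡ 21^2 = 441 ≡ 11 (mod 43)
8^46 = 8^32 * 8^8 * 8^4 * 8^2 ≡ 11 * 35 * 11 * 21 (mod 43).
Accumulate the product:
11 * 35 = 385 ≡ 41
41 * 11 = 451 ≡ 21
21 * 21 = 441 ≡ 11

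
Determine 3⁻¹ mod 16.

11

Run the extended Euclidean algorithm:
16 = 5×3 + 1
3 = 3×1 + 0
gcd(3, 16) = 1, so the inverse exists.
Bézout: 1 = 1×16 − 5×3.
So 3⁻¹ ≡ −5 ≡ 11 (mod 16).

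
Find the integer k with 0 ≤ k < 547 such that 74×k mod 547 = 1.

Apply the Euclidean algorithm and back-substitute:
547 = 7*74 + 29
74 = 2*29 + 16
29 = 1*16 + 13
16 = 1*13 + 3
13 = 4*3 + 1
3 = 3*1 + 0
gcd(74, 547) = 1, so the inverse exists.
Back-substitute for 1:
1 = 1*13 − 4*3
  = −4*16 + 5*13
  = 5*29 − 9*16
  = −9*74 + 23*29
  = 23*547 − 170*74
So 74⁻¹ ≡ −170 ≡ 377 (mod 547).

377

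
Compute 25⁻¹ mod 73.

38

Run the extended Euclidean algorithm:
73 = 2*25 + 23
25 = 1*23 + 2
23 = 11*2 + 1
2 = 2*1 + 0
gcd(25, 73) = 1, so the inverse exists.
Back-substitute for 1:
1 = 1*23 − 11*2
  = −11*25 + 12*23
  = 12*73 − 35*25
So 25⁻¹ ≡ −35 ≡ 38 (mod 73).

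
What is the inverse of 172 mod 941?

848

Run the extended Euclidean algorithm:
941 = 5*172 + 81
172 = 2*81 + 10
81 = 8*10 + 1
10 = 10*1 + 0
gcd(172, 941) = 1, so the inverse exists.
Bézout: 1 = 17*941 − 93*172.
So 172⁻¹ ≡ −93 ≡ 848 (mod 941).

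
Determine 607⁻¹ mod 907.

130

Run the extended Euclidean algorithm:
907 = 1·607 + 300
607 = 2·300 + 7
300 = 42·7 + 6
7 = 1·6 + 1
6 = 6·1 + 0
gcd(607, 907) = 1, so the inverse exists.
Back-substitute for 1:
1 = 1·7 − 1·6
  = −1·300 + 43·7
  = 43·607 − 87·300
  = −87·907 + 130·607
So 607⁻¹ ≡ 130 (mod 907).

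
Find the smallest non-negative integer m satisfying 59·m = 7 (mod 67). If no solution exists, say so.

gcd(59, 67) = 1, so a unique solution mod 67 exists.
59⁻¹ ≡ 25 (mod 67).
m ≡ 25·7 ≡ 41 (mod 67).

41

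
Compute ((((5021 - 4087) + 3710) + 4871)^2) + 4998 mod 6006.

5779

5021 - 4087 = 934
934 + 3710 = 4644
4644 + 4871 = 9515 ≡ 3509 (mod 6006)
(3509)^2 ≡ 781 (mod 6006)
781 + 4998 = 5779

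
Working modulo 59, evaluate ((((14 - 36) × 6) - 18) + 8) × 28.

14 - 36 = -22 ≡ 37 (mod 59)
37 × 6 = 222 ≡ 45 (mod 59)
45 - 18 = 27
27 + 8 = 35
35 × 28 = 980 ≡ 36 (mod 59)

36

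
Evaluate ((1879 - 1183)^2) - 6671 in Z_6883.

1879 - 1183 = 696
(696)^2 ≡ 2606 (mod 6883)
2606 - 6671 = -4065 ≡ 2818 (mod 6883)

2818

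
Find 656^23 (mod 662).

334

656^1 ≡ 656 (mod 662)
656^2 ≡ 656^2 = 430336 ≡ 36 (mod 662)
656^4 ≡ 36^2 = 1296 ≡ 634 (mod 662)
656^8 ≡ 634^2 = 401956 ≡ 122 (mod 662)
656^16 ≡ 122^2 = 14884 ≡ 320 (mod 662)
656^23 = 656^16 * 656^4 * 656^2 * 656^1 ≡ 320 * 634 * 36 * 656 (mod 662).
Accumulate the product:
320 * 634 = 202880 ≡ 308
308 * 36 = 11088 ≡ 496
496 * 656 = 325376 ≡ 334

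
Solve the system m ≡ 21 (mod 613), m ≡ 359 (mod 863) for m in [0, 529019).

613⁻¹ mod 863: 613·611 ≡ 1 (mod 863), so 613⁻¹ ≡ 611.
m = 21 + 613·((359 − 21)·611 mod 863) = 21 + 613·261 = 160014.
Check: 160014 mod 613 = 21, 160014 mod 863 = 359. ✓

160014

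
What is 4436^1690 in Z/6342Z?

Using repeated squaring:
1690 in binary is 11010011010, i.e. 1690 = 1024 + 512 + 128 + 16 + 8 + 2.
4436^1 ≡ 4436 (mod 6342)
4436^2 ≡ 4436^2 = 19678096 ≡ 5212 (mod 6342)
4436^4 ≡ 5212^2 = 27164944 ≡ 2158 (mod 6342)
4436^8 ≡ 2158^2 = 4656964 ≡ 1936 (mod 6342)
4436^16 ≡ 1936^2 = 3748096 ≡ 6316 (mod 6342)
4436^32 ≡ 6316^2 = 39891856 ≡ 676 (mod 6342)
4436^64 ≡ 676^2 = 456976 ≡ 352 (mod 6342)
4436^128 ≡ 352^2 = 123904 ≡ 3406 (mod 6342)
4436^256 ≡ 3406^2 = 11600836 ≡ 1318 (mod 6342)
4436^512 ≡ 1318^2 = 1737124 ≡ 5758 (mod 6342)
4436^1024 ≡ 5758^2 = 33154564 ≡ 4930 (mod 6342)
4436^1690 = 4436^1024 * 4436^512 * 4436^128 * 4436^16 * 4436^8 * 4436^2 ≡ 4930 * 5758 * 3406 * 6316 * 1936 * 5212 (mod 6342).
Accumulate the product:
4930 * 5758 = 28386940 ≡ 148
148 * 3406 = 504088 ≡ 3070
3070 * 6316 = 19390120 ≡ 2626
2626 * 1936 = 5083936 ≡ 3994
3994 * 5212 = 20816728 ≡ 2284

2284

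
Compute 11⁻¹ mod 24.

By the extended Euclidean algorithm:
24 = 2*11 + 2
11 = 5*2 + 1
2 = 2*1 + 0
gcd(11, 24) = 1, so the inverse exists.
Back-substitute for 1:
1 = 1*11 − 5*2
  = −5*24 + 11*11
So 11⁻¹ ≡ 11 (mod 24).

11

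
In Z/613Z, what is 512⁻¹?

Run the extended Euclidean algorithm:
613 = 1·512 + 101
512 = 5·101 + 7
101 = 14·7 + 3
7 = 2·3 + 1
3 = 3·1 + 0
gcd(512, 613) = 1, so the inverse exists.
Back-substitute for 1:
1 = 1·7 − 2·3
  = −2·101 + 29·7
  = 29·512 − 147·101
  = −147·613 + 176·512
So 512⁻¹ ≡ 176 (mod 613).

176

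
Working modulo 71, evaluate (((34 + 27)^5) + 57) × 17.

70

34 + 27 = 61
(61)^5 ≡ 39 (mod 71)
39 + 57 = 96 ≡ 25 (mod 71)
25 × 17 = 425 ≡ 70 (mod 71)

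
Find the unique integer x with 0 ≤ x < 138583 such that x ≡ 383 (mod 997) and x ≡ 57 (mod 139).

997⁻¹ mod 139: 997*29 ≡ 1 (mod 139), so 997⁻¹ ≡ 29.
x = 383 + 997*((57 − 383)*29 mod 139) = 383 + 997*137 = 136972.
Check: 136972 mod 997 = 383, 136972 mod 139 = 57. ✓

136972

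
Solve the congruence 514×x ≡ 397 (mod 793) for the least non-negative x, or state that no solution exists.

gcd(514, 793) = 1, so a unique solution mod 793 exists.
514⁻¹ ≡ 54 (mod 793).
x ≡ 54×397 ≡ 27 (mod 793).

27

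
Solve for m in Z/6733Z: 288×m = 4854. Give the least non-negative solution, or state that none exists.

gcd(288, 6733) = 1, so a unique solution mod 6733 exists.
288⁻¹ ≡ 5868 (mod 6733).
m ≡ 5868×4854 ≡ 2682 (mod 6733).

2682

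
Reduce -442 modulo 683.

-442 = -1*683 + 241, so -442 ≡ 241 (mod 683).

241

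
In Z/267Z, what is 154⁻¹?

267 = 1×154 + 113
154 = 1×113 + 41
113 = 2×41 + 31
41 = 1×31 + 10
31 = 3×10 + 1
10 = 10×1 + 0
gcd(154, 267) = 1, so the inverse exists.
Back-substitute for 1:
1 = 1×31 − 3×10
  = −3×41 + 4×31
  = 4×113 − 11×41
  = −11×154 + 15×113
  = 15×267 − 26×154
So 154⁻¹ ≡ −26 ≡ 241 (mod 267).

241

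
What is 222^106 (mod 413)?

Using repeated squaring:
106 in binary is 1101010, i.e. 106 = 64 + 32 + 8 + 2.
222^1 ≡ 222 (mod 413)
222^2 ≡ 222^2 = 49284 ≡ 137 (mod 413)
222^4 ≡ 137^2 = 18769 ≡ 184 (mod 413)
222^8 ≡ 184^2 = 33856 ≡ 403 (mod 413)
222^16 ≡ 403^2 = 162409 ≡ 100 (mod 413)
222^32 ≡ 100^2 = 10000 ≡ 88 (mod 413)
222^64 ≡ 88^2 = 7744 ≡ 310 (mod 413)
222^106 = 222^64 × 222^32 × 222^8 × 222^2 ≡ 310 × 88 × 403 × 137 (mod 413).
Accumulate the product:
310 × 88 = 27280 ≡ 22
22 × 403 = 8866 ≡ 193
193 × 137 = 26441 ≡ 9

9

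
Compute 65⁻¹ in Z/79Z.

62

By the extended Euclidean algorithm:
79 = 1×65 + 14
65 = 4×14 + 9
14 = 1×9 + 5
9 = 1×5 + 4
5 = 1×4 + 1
4 = 4×1 + 0
gcd(65, 79) = 1, so the inverse exists.
Bézout: 1 = 14×79 − 17×65.
So 65⁻¹ ≡ −17 ≡ 62 (mod 79).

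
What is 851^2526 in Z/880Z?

521

By square-and-multiply:
2526 in binary is 100111011110, i.e. 2526 = 2048 + 256 + 128 + 64 + 16 + 8 + 4 + 2.
851^1 ≡ 851 (mod 880)
851^2 ≡ 851^2 = 724201 ≡ 841 (mod 880)
851^4 ≡ 841^2 = 707281 ≡ 641 (mod 880)
851^8 ≡ 641^2 = 410881 ≡ 801 (mod 880)
851^16 ≡ 801^2 = 641601 ≡ 81 (mod 880)
851^32 ≡ 81^2 = 6561 ≡ 401 (mod 880)
851^64 ≡ 401^2 = 160801 ≡ 641 (mod 880)
851^128 ≡ 641^2 = 410881 ≡ 801 (mod 880)
851^256 ≡ 801^2 = 641601 ≡ 81 (mod 880)
851^512 ≡ 81^2 = 6561 ≡ 401 (mod 880)
851^1024 ≡ 401^2 = 160801 ≡ 641 (mod 880)
851^2048 ≡ 641^2 = 410881 ≡ 801 (mod 880)
851^2526 = 851^2048 * 851^256 * 851^128 * 851^64 * 851^16 * 851^8 * 851^4 * 851^2 ≡ 801 * 81 * 801 * 641 * 81 * 801 * 641 * 841 (mod 880).
Accumulate the product:
801 * 81 = 64881 ≡ 641
641 * 801 = 513441 ≡ 401
401 * 641 = 257041 ≡ 81
81 * 81 = 6561 ≡ 401
401 * 801 = 321201 ≡ 1
1 * 641 = 641
641 * 841 = 539081 ≡ 521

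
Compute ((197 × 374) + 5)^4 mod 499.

197 × 374 = 73678 ≡ 325 (mod 499)
325 + 5 = 330
(330)^4 ≡ 451 (mod 499)

451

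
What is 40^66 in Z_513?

334

Compute successive squares:
66 in binary is 1000010, i.e. 66 = 64 + 2.
40^1 ≡ 40 (mod 513)
40^2 ≡ 40^2 = 1600 ≡ 61 (mod 513)
40^4 ≡ 61^2 = 3721 ≡ 130 (mod 513)
40^8 ≡ 130^2 = 16900 ≡ 484 (mod 513)
40^16 ≡ 484^2 = 234256 ≡ 328 (mod 513)
40^32 ≡ 328^2 = 107584 ≡ 367 (mod 513)
40^64 ≡ 367^2 = 134689 ≡ 283 (mod 513)
40^66 = 40^64 · 40^2 ≡ 283 · 61 (mod 513).
283 · 61 = 17263 ≡ 334 (mod 513).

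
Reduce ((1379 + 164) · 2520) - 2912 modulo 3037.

1379 + 164 = 1543
1543 · 2520 = 3888360 ≡ 1000 (mod 3037)
1000 - 2912 = -1912 ≡ 1125 (mod 3037)

1125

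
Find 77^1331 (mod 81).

74

77^1 ≡ 77 (mod 81)
77^2 ≡ 77^2 = 5929 ≡ 16 (mod 81)
77^4 ≡ 16^2 = 256 ≡ 13 (mod 81)
77^8 ≡ 13^2 = 169 ≡ 7 (mod 81)
77^16 ≡ 7^2 = 49 (mod 81)
77^32 ≡ 49^2 = 2401 ≡ 52 (mod 81)
77^64 ≡ 52^2 = 2704 ≡ 31 (mod 81)
77^128 ≡ 31^2 = 961 ≡ 70 (mod 81)
77^256 ≡ 70^2 = 4900 ≡ 40 (mod 81)
77^512 ≡ 40^2 = 1600 ≡ 61 (mod 81)
77^1024 ≡ 61^2 = 3721 ≡ 76 (mod 81)
77^1331 = 77^1024 × 77^256 × 77^32 × 77^16 × 77^2 × 77^1 ≡ 76 × 40 × 52 × 49 × 16 × 77 (mod 81).
Accumulate the product:
76 × 40 = 3040 ≡ 43
43 × 52 = 2236 ≡ 49
49 × 49 = 2401 ≡ 52
52 × 16 = 832 ≡ 22
22 × 77 = 1694 ≡ 74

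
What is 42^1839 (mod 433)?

Using repeated squaring:
1839 in binary is 11100101111, i.e. 1839 = 1024 + 512 + 256 + 32 + 8 + 4 + 2 + 1.
42^1 ≡ 42 (mod 433)
42^2 ≡ 42^2 = 1764 ≡ 32 (mod 433)
42^4 ≡ 32^2 = 1024 ≡ 158 (mod 433)
42^8 ≡ 158^2 = 24964 ≡ 283 (mod 433)
42^16 ≡ 283^2 = 80089 ≡ 417 (mod 433)
42^32 ≡ 417^2 = 173889 ≡ 256 (mod 433)
42^64 ≡ 256^2 = 65536 ≡ 153 (mod 433)
42^128 ≡ 153^2 = 23409 ≡ 27 (mod 433)
42^256 ≡ 27^2 = 729 ≡ 296 (mod 433)
42^512 ≡ 296^2 = 87616 ≡ 150 (mod 433)
42^1024 ≡ 150^2 = 22500 ≡ 417 (mod 433)
42^1839 = 42^1024 * 42^512 * 42^256 * 42^32 * 42^8 * 42^4 * 42^2 * 42^1 ≡ 417 * 150 * 296 * 256 * 283 * 158 * 32 * 42 (mod 433).
Accumulate the product:
417 * 150 = 62550 ≡ 198
198 * 296 = 58608 ≡ 153
153 * 256 = 39168 ≡ 198
198 * 283 = 56034 ≡ 177
177 * 158 = 27966 ≡ 254
254 * 32 = 8128 ≡ 334
334 * 42 = 14028 ≡ 172

172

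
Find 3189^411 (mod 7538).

915

Using repeated squaring:
411 in binary is 110011011, i.e. 411 = 256 + 128 + 16 + 8 + 2 + 1.
3189^1 ≡ 3189 (mod 7538)
3189^2 ≡ 3189^2 = 10169721 ≡ 959 (mod 7538)
3189^4 ≡ 959^2 = 919681 ≡ 45 (mod 7538)
3189^8 ≡ 45^2 = 2025 (mod 7538)
3189^16 ≡ 2025^2 = 4100625 ≡ 7491 (mod 7538)
3189^32 ≡ 7491^2 = 56115081 ≡ 2209 (mod 7538)
3189^64 ≡ 2209^2 = 4879681 ≡ 2595 (mod 7538)
3189^128 ≡ 2595^2 = 6734025 ≡ 2591 (mod 7538)
3189^256 ≡ 2591^2 = 6713281 ≡ 4461 (mod 7538)
3189^411 = 3189^256 * 3189^128 * 3189^16 * 3189^8 * 3189^2 * 3189^1 ≡ 4461 * 2591 * 7491 * 2025 * 959 * 3189 (mod 7538).
Accumulate the product:
4461 * 2591 = 11558451 ≡ 2697
2697 * 7491 = 20203227 ≡ 1387
1387 * 2025 = 2808675 ≡ 4539
4539 * 959 = 4352901 ≡ 3475
3475 * 3189 = 11081775 ≡ 915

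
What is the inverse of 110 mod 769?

769 = 6*110 + 109
110 = 1*109 + 1
109 = 109*1 + 0
gcd(110, 769) = 1, so the inverse exists.
Bézout: 1 = −1*769 + 7*110.
So 110⁻¹ ≡ 7 (mod 769).

7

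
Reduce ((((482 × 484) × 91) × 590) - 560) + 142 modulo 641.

639

482 × 484 = 233288 ≡ 605 (mod 641)
605 × 91 = 55055 ≡ 570 (mod 641)
570 × 590 = 336300 ≡ 416 (mod 641)
416 - 560 = -144 ≡ 497 (mod 641)
497 + 142 = 639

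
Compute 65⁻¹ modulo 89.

89 = 1*65 + 24
65 = 2*24 + 17
24 = 1*17 + 7
17 = 2*7 + 3
7 = 2*3 + 1
3 = 3*1 + 0
gcd(65, 89) = 1, so the inverse exists.
Bézout: 1 = 19*89 − 26*65.
So 65⁻¹ ≡ −26 ≡ 63 (mod 89).

63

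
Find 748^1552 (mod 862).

528

748^1 ≡ 748 (mod 862)
748^2 ≡ 748^2 = 559504 ≡ 66 (mod 862)
748^4 ≡ 66^2 = 4356 ≡ 46 (mod 862)
748^8 ≡ 46^2 = 2116 ≡ 392 (mod 862)
748^16 ≡ 392^2 = 153664 ≡ 228 (mod 862)
748^32 ≡ 228^2 = 51984 ≡ 264 (mod 862)
748^64 ≡ 264^2 = 69696 ≡ 736 (mod 862)
748^128 ≡ 736^2 = 541696 ≡ 360 (mod 862)
748^256 ≡ 360^2 = 129600 ≡ 300 (mod 862)
748^512 ≡ 300^2 = 90000 ≡ 352 (mod 862)
748^1024 ≡ 352^2 = 123904 ≡ 638 (mod 862)
748^1552 = 748^1024 * 748^512 * 748^16 ≡ 638 * 352 * 228 (mod 862).
Accumulate the product:
638 * 352 = 224576 ≡ 456
456 * 228 = 103968 ≡ 528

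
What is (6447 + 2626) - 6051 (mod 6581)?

3022

6447 + 2626 = 9073 ≡ 2492 (mod 6581)
2492 - 6051 = -3559 ≡ 3022 (mod 6581)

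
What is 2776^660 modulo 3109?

114

Compute successive squares:
660 in binary is 1010010100, i.e. 660 = 512 + 128 + 16 + 4.
2776^1 ≡ 2776 (mod 3109)
2776^2 ≡ 2776^2 = 7706176 ≡ 2074 (mod 3109)
2776^4 ≡ 2074^2 = 4301476 ≡ 1729 (mod 3109)
2776^8 ≡ 1729^2 = 2989441 ≡ 1692 (mod 3109)
2776^16 ≡ 1692^2 = 2862864 ≡ 2584 (mod 3109)
2776^32 ≡ 2584^2 = 6677056 ≡ 2033 (mod 3109)
2776^64 ≡ 2033^2 = 4133089 ≡ 1228 (mod 3109)
2776^128 ≡ 1228^2 = 1507984 ≡ 119 (mod 3109)
2776^256 ≡ 119^2 = 14161 ≡ 1725 (mod 3109)
2776^512 ≡ 1725^2 = 2975625 ≡ 312 (mod 3109)
2776^660 = 2776^512 * 2776^128 * 2776^16 * 2776^4 ≡ 312 * 119 * 2584 * 1729 (mod 3109).
Accumulate the product:
312 * 119 = 37128 ≡ 2929
2929 * 2584 = 7568536 ≡ 1230
1230 * 1729 = 2126670 ≡ 114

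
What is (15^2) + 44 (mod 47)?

34

(15)^2 ≡ 37 (mod 47)
37 + 44 = 81 ≡ 34 (mod 47)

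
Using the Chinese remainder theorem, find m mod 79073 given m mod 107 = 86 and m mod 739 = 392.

107⁻¹ mod 739: 107·518 ≡ 1 (mod 739), so 107⁻¹ ≡ 518.
m = 86 + 107·((392 − 86)·518 mod 739) = 86 + 107·362 = 38820.

38820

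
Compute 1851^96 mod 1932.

1851^1 ≡ 1851 (mod 1932)
1851^2 ≡ 1851^2 = 3426201 ≡ 765 (mod 1932)
1851^4 ≡ 765^2 = 585225 ≡ 1761 (mod 1932)
1851^8 ≡ 1761^2 = 3101121 ≡ 261 (mod 1932)
1851^16 ≡ 261^2 = 68121 ≡ 501 (mod 1932)
1851^32 ≡ 501^2 = 251001 ≡ 1773 (mod 1932)
1851^64 ≡ 1773^2 = 3143529 ≡ 165 (mod 1932)
1851^96 = 1851^64 · 1851^32 ≡ 165 · 1773 (mod 1932).
165 · 1773 = 292545 ≡ 813 (mod 1932).

813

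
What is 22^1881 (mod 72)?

Compute successive squares:
1881 in binary is 11101011001, i.e. 1881 = 1024 + 512 + 256 + 64 + 16 + 8 + 1.
22^1 ≡ 22 (mod 72)
22^2 ≡ 22^2 = 484 ≡ 52 (mod 72)
22^4 ≡ 52^2 = 2704 ≡ 40 (mod 72)
22^8 ≡ 40^2 = 1600 ≡ 16 (mod 72)
22^16 ≡ 16^2 = 256 ≡ 40 (mod 72)
22^32 ≡ 40^2 = 1600 ≡ 16 (mod 72)
22^64 ≡ 16^2 = 256 ≡ 40 (mod 72)
22^128 ≡ 40^2 = 1600 ≡ 16 (mod 72)
22^256 ≡ 16^2 = 256 ≡ 40 (mod 72)
22^512 ≡ 40^2 = 1600 ≡ 16 (mod 72)
22^1024 ≡ 16^2 = 256 ≡ 40 (mod 72)
22^1881 = 22^1024 * 22^512 * 22^256 * 22^64 * 22^16 * 22^8 * 22^1 ≡ 40 * 16 * 40 * 40 * 40 * 16 * 22 (mod 72).
Accumulate the product:
40 * 16 = 640 ≡ 64
64 * 40 = 2560 ≡ 40
40 * 40 = 1600 ≡ 16
16 * 40 = 640 ≡ 64
64 * 16 = 1024 ≡ 16
16 * 22 = 352 ≡ 64

64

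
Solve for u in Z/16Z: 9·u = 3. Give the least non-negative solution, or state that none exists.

11

gcd(9, 16) = 1, so a unique solution mod 16 exists.
9⁻¹ ≡ 9 (mod 16).
u ≡ 9·3 ≡ 11 (mod 16).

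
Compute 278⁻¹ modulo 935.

935 = 3×278 + 101
278 = 2×101 + 76
101 = 1×76 + 25
76 = 3×25 + 1
25 = 25×1 + 0
gcd(278, 935) = 1, so the inverse exists.
Back-substitute for 1:
1 = 1×76 − 3×25
  = −3×101 + 4×76
  = 4×278 − 11×101
  = −11×935 + 37×278
So 278⁻¹ ≡ 37 (mod 935).

37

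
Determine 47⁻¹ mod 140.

3

140 = 2*47 + 46
47 = 1*46 + 1
46 = 46*1 + 0
gcd(47, 140) = 1, so the inverse exists.
Back-substitute for 1:
1 = 1*47 − 1*46
  = −1*140 + 3*47
So 47⁻¹ ≡ 3 (mod 140).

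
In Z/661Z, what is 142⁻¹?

135

Run the extended Euclidean algorithm:
661 = 4·142 + 93
142 = 1·93 + 49
93 = 1·49 + 44
49 = 1·44 + 5
44 = 8·5 + 4
5 = 1·4 + 1
4 = 4·1 + 0
gcd(142, 661) = 1, so the inverse exists.
Bézout: 1 = −29·661 + 135·142.
So 142⁻¹ ≡ 135 (mod 661).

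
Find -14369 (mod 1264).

799

-14369 = -12·1264 + 799, so -14369 ≡ 799 (mod 1264).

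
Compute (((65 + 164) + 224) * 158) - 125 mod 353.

65 + 164 = 229
229 + 224 = 453 ≡ 100 (mod 353)
100 * 158 = 15800 ≡ 268 (mod 353)
268 - 125 = 143

143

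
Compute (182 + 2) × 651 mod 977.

182 + 2 = 184
184 × 651 = 119784 ≡ 590 (mod 977)

590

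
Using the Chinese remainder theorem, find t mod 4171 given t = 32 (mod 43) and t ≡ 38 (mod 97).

1881

43⁻¹ mod 97: 43·88 ≡ 1 (mod 97), so 43⁻¹ ≡ 88.
t = 32 + 43·((38 − 32)·88 mod 97) = 32 + 43·43 = 1881.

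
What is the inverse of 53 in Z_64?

29

64 = 1*53 + 11
53 = 4*11 + 9
11 = 1*9 + 2
9 = 4*2 + 1
2 = 2*1 + 0
gcd(53, 64) = 1, so the inverse exists.
Bézout: 1 = −24*64 + 29*53.
So 53⁻¹ ≡ 29 (mod 64).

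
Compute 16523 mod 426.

335

16523 = 38·426 + 335, so 16523 ≡ 335 (mod 426).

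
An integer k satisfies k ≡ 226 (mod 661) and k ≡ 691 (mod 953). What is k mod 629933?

661⁻¹ mod 953: 661*656 ≡ 1 (mod 953), so 661⁻¹ ≡ 656.
k = 226 + 661*((691 − 226)*656 mod 953) = 226 + 661*80 = 53106.

53106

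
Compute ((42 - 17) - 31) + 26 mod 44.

20

42 - 17 = 25
25 - 31 = -6 ≡ 38 (mod 44)
38 + 26 = 64 ≡ 20 (mod 44)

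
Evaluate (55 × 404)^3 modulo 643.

55 × 404 = 22220 ≡ 358 (mod 643)
(358)^3 ≡ 161 (mod 643)

161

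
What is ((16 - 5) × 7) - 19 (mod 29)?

16 - 5 = 11
11 × 7 = 77 ≡ 19 (mod 29)
19 - 19 = 0

0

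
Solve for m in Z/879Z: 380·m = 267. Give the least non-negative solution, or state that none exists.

gcd(380, 879) = 1, so a unique solution mod 879 exists.
380⁻¹ ≡ 650 (mod 879).
m ≡ 650·267 ≡ 387 (mod 879).

387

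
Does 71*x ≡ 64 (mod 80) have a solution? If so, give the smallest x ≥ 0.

64

gcd(71, 80) = 1, so a unique solution mod 80 exists.
71⁻¹ ≡ 71 (mod 80).
x ≡ 71*64 ≡ 64 (mod 80).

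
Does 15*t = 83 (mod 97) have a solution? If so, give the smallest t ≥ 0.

12

gcd(15, 97) = 1, so a unique solution mod 97 exists.
15⁻¹ ≡ 13 (mod 97).
t ≡ 13*83 ≡ 12 (mod 97).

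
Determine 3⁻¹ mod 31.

21

31 = 10·3 + 1
3 = 3·1 + 0
gcd(3, 31) = 1, so the inverse exists.
Bézout: 1 = 1·31 − 10·3.
So 3⁻¹ ≡ −10 ≡ 21 (mod 31).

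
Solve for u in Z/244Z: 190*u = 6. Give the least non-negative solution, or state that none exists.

27

gcd(190, 244) = 2, and 2 | 6, so solutions exist.
Divide through by 2: 95*u mod 122 = 3.
95⁻¹ ≡ 9 (mod 122).
u ≡ 9*3 ≡ 27 (mod 122).
The smallest non-negative solution is u = 27.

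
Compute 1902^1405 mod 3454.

1902

Using repeated squaring:
1405 in binary is 10101111101, i.e. 1405 = 1024 + 256 + 64 + 32 + 16 + 8 + 4 + 1.
1902^1 ≡ 1902 (mod 3454)
1902^2 ≡ 1902^2 = 3617604 ≡ 1266 (mod 3454)
1902^4 ≡ 1266^2 = 1602756 ≡ 100 (mod 3454)
1902^8 ≡ 100^2 = 10000 ≡ 3092 (mod 3454)
1902^16 ≡ 3092^2 = 9560464 ≡ 3246 (mod 3454)
1902^32 ≡ 3246^2 = 10536516 ≡ 1816 (mod 3454)
1902^64 ≡ 1816^2 = 3297856 ≡ 2740 (mod 3454)
1902^128 ≡ 2740^2 = 7507600 ≡ 2058 (mod 3454)
1902^256 ≡ 2058^2 = 4235364 ≡ 760 (mod 3454)
1902^512 ≡ 760^2 = 577600 ≡ 782 (mod 3454)
1902^1024 ≡ 782^2 = 611524 ≡ 166 (mod 3454)
1902^1405 = 1902^1024 · 1902^256 · 1902^64 · 1902^32 · 1902^16 · 1902^8 · 1902^4 · 1902^1 ≡ 166 · 760 · 2740 · 1816 · 3246 · 3092 · 100 · 1902 (mod 3454).
Accumulate the product:
166 · 760 = 126160 ≡ 1816
1816 · 2740 = 4975840 ≡ 2080
2080 · 1816 = 3777280 ≡ 2058
2058 · 3246 = 6680268 ≡ 232
232 · 3092 = 717344 ≡ 2366
2366 · 100 = 236600 ≡ 1728
1728 · 1902 = 3286656 ≡ 1902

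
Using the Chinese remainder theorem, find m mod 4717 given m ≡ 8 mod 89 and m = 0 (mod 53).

89⁻¹ mod 53: 89·28 ≡ 1 (mod 53), so 89⁻¹ ≡ 28.
m = 8 + 89·((0 − 8)·28 mod 53) = 8 + 89·41 = 3657.

3657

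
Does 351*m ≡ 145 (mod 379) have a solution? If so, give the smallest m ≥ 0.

gcd(351, 379) = 1, so a unique solution mod 379 exists.
351⁻¹ ≡ 203 (mod 379).
m ≡ 203*145 ≡ 252 (mod 379).

252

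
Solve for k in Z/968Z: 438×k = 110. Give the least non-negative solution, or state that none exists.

gcd(438, 968) = 2, and 2 | 110, so solutions exist.
Divide through by 2: 219×k ≡ 55 mod 484.
219⁻¹ ≡ 263 (mod 484).
k ≡ 263×55 ≡ 429 (mod 484).
The smallest non-negative solution is k = 429.

429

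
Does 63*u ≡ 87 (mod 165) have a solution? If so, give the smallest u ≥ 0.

4

gcd(63, 165) = 3, and 3 | 87, so solutions exist.
Divide through by 3: 21*u = 29 (mod 55).
21⁻¹ ≡ 21 (mod 55).
u ≡ 21*29 ≡ 4 (mod 55).
The smallest non-negative solution is u = 4.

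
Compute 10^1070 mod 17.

8

1070 in binary is 10000101110, i.e. 1070 = 1024 + 32 + 8 + 4 + 2.
10^1 ≡ 10 (mod 17)
10^2 ≡ 10^2 = 100 ≡ 15 (mod 17)
10^4 ≡ 15^2 = 225 ≡ 4 (mod 17)
10^8 ≡ 4^2 = 16 (mod 17)
10^16 ≡ 16^2 = 256 ≡ 1 (mod 17)
10^32 ≡ 1^2 = 1 (mod 17)
10^64 ≡ 1^2 = 1 (mod 17)
10^128 ≡ 1^2 = 1 (mod 17)
10^256 ≡ 1^2 = 1 (mod 17)
10^512 ≡ 1^2 = 1 (mod 17)
10^1024 ≡ 1^2 = 1 (mod 17)
10^1070 = 10^1024 × 10^32 × 10^8 × 10^4 × 10^2 ≡ 1 × 1 × 16 × 4 × 15 (mod 17).
Accumulate the product:
1 × 1 = 1
1 × 16 = 16
16 × 4 = 64 ≡ 13
13 × 15 = 195 ≡ 8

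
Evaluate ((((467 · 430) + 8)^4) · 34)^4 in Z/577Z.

568

467 · 430 = 200810 ≡ 14 (mod 577)
14 + 8 = 22
(22)^4 ≡ 571 (mod 577)
571 · 34 = 19414 ≡ 373 (mod 577)
(373)^4 ≡ 568 (mod 577)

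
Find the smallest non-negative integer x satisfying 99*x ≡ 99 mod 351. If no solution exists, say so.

1

gcd(99, 351) = 9, and 9 | 99, so solutions exist.
Divide through by 9: 11*x mod 39 = 11.
11⁻¹ ≡ 32 (mod 39).
x ≡ 32*11 ≡ 1 (mod 39).
The smallest non-negative solution is x = 1.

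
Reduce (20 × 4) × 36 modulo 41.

20 × 4 = 80 ≡ 39 (mod 41)
39 × 36 = 1404 ≡ 10 (mod 41)

10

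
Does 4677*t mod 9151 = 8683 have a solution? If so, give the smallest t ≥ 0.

gcd(4677, 9151) = 1, so a unique solution mod 9151 exists.
4677⁻¹ ≡ 3426 (mod 9151).
t ≡ 3426*8683 ≡ 7208 (mod 9151).

7208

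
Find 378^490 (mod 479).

99

490 in binary is 111101010, i.e. 490 = 256 + 128 + 64 + 32 + 8 + 2.
378^1 ≡ 378 (mod 479)
378^2 ≡ 378^2 = 142884 ≡ 142 (mod 479)
378^4 ≡ 142^2 = 20164 ≡ 46 (mod 479)
378^8 ≡ 46^2 = 2116 ≡ 200 (mod 479)
378^16 ≡ 200^2 = 40000 ≡ 243 (mod 479)
378^32 ≡ 243^2 = 59049 ≡ 132 (mod 479)
378^64 ≡ 132^2 = 17424 ≡ 180 (mod 479)
378^128 ≡ 180^2 = 32400 ≡ 307 (mod 479)
378^256 ≡ 307^2 = 94249 ≡ 365 (mod 479)
378^490 = 378^256 × 378^128 × 378^64 × 378^32 × 378^8 × 378^2 ≡ 365 × 307 × 180 × 132 × 200 × 142 (mod 479).
Accumulate the product:
365 × 307 = 112055 ≡ 448
448 × 180 = 80640 ≡ 168
168 × 132 = 22176 ≡ 142
142 × 200 = 28400 ≡ 139
139 × 142 = 19738 ≡ 99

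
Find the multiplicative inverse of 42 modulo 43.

Run the extended Euclidean algorithm:
43 = 1·42 + 1
42 = 42·1 + 0
gcd(42, 43) = 1, so the inverse exists.
Back-substitute for 1:
1 = 1·43 − 1·42
So 42⁻¹ ≡ −1 ≡ 42 (mod 43).

42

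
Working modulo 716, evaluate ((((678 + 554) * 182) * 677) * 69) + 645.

665

678 + 554 = 1232 ≡ 516 (mod 716)
516 * 182 = 93912 ≡ 116 (mod 716)
116 * 677 = 78532 ≡ 488 (mod 716)
488 * 69 = 33672 ≡ 20 (mod 716)
20 + 645 = 665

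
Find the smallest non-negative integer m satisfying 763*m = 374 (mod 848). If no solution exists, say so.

gcd(763, 848) = 1, so a unique solution mod 848 exists.
763⁻¹ ≡ 419 (mod 848).
m ≡ 419*374 ≡ 674 (mod 848).

674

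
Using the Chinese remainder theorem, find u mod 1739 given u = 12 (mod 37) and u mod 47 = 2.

37⁻¹ mod 47: 37*14 ≡ 1 (mod 47), so 37⁻¹ ≡ 14.
u = 12 + 37*((2 − 12)*14 mod 47) = 12 + 37*1 = 49.

49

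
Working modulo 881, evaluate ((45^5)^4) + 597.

(45)^5 ≡ 32 (mod 881)
(32)^4 ≡ 186 (mod 881)
186 + 597 = 783

783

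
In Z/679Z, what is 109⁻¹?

380

679 = 6*109 + 25
109 = 4*25 + 9
25 = 2*9 + 7
9 = 1*7 + 2
7 = 3*2 + 1
2 = 2*1 + 0
gcd(109, 679) = 1, so the inverse exists.
Bézout: 1 = 48*679 − 299*109.
So 109⁻¹ ≡ −299 ≡ 380 (mod 679).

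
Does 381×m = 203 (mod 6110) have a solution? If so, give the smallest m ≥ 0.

gcd(381, 6110) = 1, so a unique solution mod 6110 exists.
381⁻¹ ≡ 2181 (mod 6110).
m ≡ 2181×203 ≡ 2823 (mod 6110).

2823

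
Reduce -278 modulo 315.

37

-278 = -1*315 + 37, so -278 ≡ 37 (mod 315).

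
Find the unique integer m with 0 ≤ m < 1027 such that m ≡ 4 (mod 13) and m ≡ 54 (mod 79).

13⁻¹ mod 79: 13·73 ≡ 1 (mod 79), so 13⁻¹ ≡ 73.
m = 4 + 13·((54 − 4)·73 mod 79) = 4 + 13·16 = 212.

212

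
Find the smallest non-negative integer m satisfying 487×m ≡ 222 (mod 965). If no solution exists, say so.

gcd(487, 965) = 1, so a unique solution mod 965 exists.
487⁻¹ ≡ 858 (mod 965).
m ≡ 858×222 ≡ 371 (mod 965).

371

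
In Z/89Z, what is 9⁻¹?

10

89 = 9·9 + 8
9 = 1·8 + 1
8 = 8·1 + 0
gcd(9, 89) = 1, so the inverse exists.
Back-substitute for 1:
1 = 1·9 − 1·8
  = −1·89 + 10·9
So 9⁻¹ ≡ 10 (mod 89).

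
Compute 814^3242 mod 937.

758

By square-and-multiply:
3242 in binary is 110010101010, i.e. 3242 = 2048 + 1024 + 128 + 32 + 8 + 2.
814^1 ≡ 814 (mod 937)
814^2 ≡ 814^2 = 662596 ≡ 137 (mod 937)
814^4 ≡ 137^2 = 18769 ≡ 29 (mod 937)
814^8 ≡ 29^2 = 841 (mod 937)
814^16 ≡ 841^2 = 707281 ≡ 783 (mod 937)
814^32 ≡ 783^2 = 613089 ≡ 291 (mod 937)
814^64 ≡ 291^2 = 84681 ≡ 351 (mod 937)
814^128 ≡ 351^2 = 123201 ≡ 454 (mod 937)
814^256 ≡ 454^2 = 206116 ≡ 913 (mod 937)
814^512 ≡ 913^2 = 833569 ≡ 576 (mod 937)
814^1024 ≡ 576^2 = 331776 ≡ 78 (mod 937)
814^2048 ≡ 78^2 = 6084 ≡ 462 (mod 937)
814^3242 = 814^2048 × 814^1024 × 814^128 × 814^32 × 814^8 × 814^2 ≡ 462 × 78 × 454 × 291 × 841 × 137 (mod 937).
Accumulate the product:
462 × 78 = 36036 ≡ 430
430 × 454 = 195220 ≡ 324
324 × 291 = 94284 ≡ 584
584 × 841 = 491144 ≡ 156
156 × 137 = 21372 ≡ 758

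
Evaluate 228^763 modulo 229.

228

Using repeated squaring:
763 in binary is 1011111011, i.e. 763 = 512 + 128 + 64 + 32 + 16 + 8 + 2 + 1.
228^1 ≡ 228 (mod 229)
228^2 ≡ 228^2 = 51984 ≡ 1 (mod 229)
228^4 ≡ 1^2 = 1 (mod 229)
228^8 ≡ 1^2 = 1 (mod 229)
228^16 ≡ 1^2 = 1 (mod 229)
228^32 ≡ 1^2 = 1 (mod 229)
228^64 ≡ 1^2 = 1 (mod 229)
228^128 ≡ 1^2 = 1 (mod 229)
228^256 ≡ 1^2 = 1 (mod 229)
228^512 ≡ 1^2 = 1 (mod 229)
228^763 = 228^512 × 228^128 × 228^64 × 228^32 × 228^16 × 228^8 × 228^2 × 228^1 ≡ 1 × 1 × 1 × 1 × 1 × 1 × 1 × 228 (mod 229).
Accumulate the product:
1 × 1 = 1
1 × 1 = 1
1 × 1 = 1
1 × 1 = 1
1 × 1 = 1
1 × 1 = 1
1 × 228 = 228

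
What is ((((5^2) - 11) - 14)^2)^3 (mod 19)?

(5)^2 ≡ 6 (mod 19)
6 - 11 = -5 ≡ 14 (mod 19)
14 - 14 = 0
(0)^2 ≡ 0 (mod 19)
(0)^3 ≡ 0 (mod 19)

0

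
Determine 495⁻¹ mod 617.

Apply the Euclidean algorithm and back-substitute:
617 = 1*495 + 122
495 = 4*122 + 7
122 = 17*7 + 3
7 = 2*3 + 1
3 = 3*1 + 0
gcd(495, 617) = 1, so the inverse exists.
Bézout: 1 = −142*617 + 177*495.
So 495⁻¹ ≡ 177 (mod 617).

177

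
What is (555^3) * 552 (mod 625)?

250

(555)^3 ≡ 125 (mod 625)
125 * 552 = 69000 ≡ 250 (mod 625)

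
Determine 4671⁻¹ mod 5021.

1162

5021 = 1*4671 + 350
4671 = 13*350 + 121
350 = 2*121 + 108
121 = 1*108 + 13
108 = 8*13 + 4
13 = 3*4 + 1
4 = 4*1 + 0
gcd(4671, 5021) = 1, so the inverse exists.
Back-substitute for 1:
1 = 1*13 − 3*4
  = −3*108 + 25*13
  = 25*121 − 28*108
  = −28*350 + 81*121
  = 81*4671 − 1081*350
  = −1081*5021 + 1162*4671
So 4671⁻¹ ≡ 1162 (mod 5021).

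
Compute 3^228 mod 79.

228 in binary is 11100100, i.e. 228 = 128 + 64 + 32 + 4.
3^1 ≡ 3 (mod 79)
3^2 ≡ 3^2 = 9 (mod 79)
3^4 ≡ 9^2 = 81 ≡ 2 (mod 79)
3^8 ≡ 2^2 = 4 (mod 79)
3^16 ≡ 4^2 = 16 (mod 79)
3^32 ≡ 16^2 = 256 ≡ 19 (mod 79)
3^64 ≡ 19^2 = 361 ≡ 45 (mod 79)
3^128 ≡ 45^2 = 2025 ≡ 50 (mod 79)
3^228 = 3^128 · 3^64 · 3^32 · 3^4 ≡ 50 · 45 · 19 · 2 (mod 79).
Accumulate the product:
50 · 45 = 2250 ≡ 38
38 · 19 = 722 ≡ 11
11 · 2 = 22

22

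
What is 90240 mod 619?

90240 = 145*619 + 485, so 90240 ≡ 485 (mod 619).

485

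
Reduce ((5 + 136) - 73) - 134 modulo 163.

97

5 + 136 = 141
141 - 73 = 68
68 - 134 = -66 ≡ 97 (mod 163)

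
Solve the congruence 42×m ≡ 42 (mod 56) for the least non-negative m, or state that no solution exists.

gcd(42, 56) = 14, and 14 | 42, so solutions exist.
Divide through by 14: 3×m ≡ 3 mod 4.
3⁻¹ ≡ 3 (mod 4).
m ≡ 3×3 ≡ 1 (mod 4).
The smallest non-negative solution is m = 1.

1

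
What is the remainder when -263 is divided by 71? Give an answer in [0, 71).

-263 = -4·71 + 21, so -263 ≡ 21 (mod 71).

21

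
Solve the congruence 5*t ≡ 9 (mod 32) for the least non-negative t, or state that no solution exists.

gcd(5, 32) = 1, so a unique solution mod 32 exists.
5⁻¹ ≡ 13 (mod 32).
t ≡ 13*9 ≡ 21 (mod 32).

21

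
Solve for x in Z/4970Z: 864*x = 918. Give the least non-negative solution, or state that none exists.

467

gcd(864, 4970) = 2, and 2 | 918, so solutions exist.
Divide through by 2: 432*x ≡ 459 mod 2485.
432⁻¹ ≡ 1858 (mod 2485).
x ≡ 1858*459 ≡ 467 (mod 2485).
The smallest non-negative solution is x = 467.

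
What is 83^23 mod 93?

Using repeated squaring:
23 in binary is 10111, i.e. 23 = 16 + 4 + 2 + 1.
83^1 ≡ 83 (mod 93)
83^2 ≡ 83^2 = 6889 ≡ 7 (mod 93)
83^4 ≡ 7^2 = 49 (mod 93)
83^8 ≡ 49^2 = 2401 ≡ 76 (mod 93)
83^16 ≡ 76^2 = 5776 ≡ 10 (mod 93)
83^23 = 83^16 * 83^4 * 83^2 * 83^1 ≡ 10 * 49 * 7 * 83 (mod 93).
Accumulate the product:
10 * 49 = 490 ≡ 25
25 * 7 = 175 ≡ 82
82 * 83 = 6806 ≡ 17

17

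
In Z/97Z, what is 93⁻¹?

By the extended Euclidean algorithm:
97 = 1·93 + 4
93 = 23·4 + 1
4 = 4·1 + 0
gcd(93, 97) = 1, so the inverse exists.
Back-substitute for 1:
1 = 1·93 − 23·4
  = −23·97 + 24·93
So 93⁻¹ ≡ 24 (mod 97).

24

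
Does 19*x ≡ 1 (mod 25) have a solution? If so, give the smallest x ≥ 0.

4

gcd(19, 25) = 1, so a unique solution mod 25 exists.
19⁻¹ ≡ 4 (mod 25).
x ≡ 4*1 ≡ 4 (mod 25).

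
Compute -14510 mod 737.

-14510 = -20·737 + 230, so -14510 ≡ 230 (mod 737).

230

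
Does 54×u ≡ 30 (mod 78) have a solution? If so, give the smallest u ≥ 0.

gcd(54, 78) = 6, and 6 | 30, so solutions exist.
Divide through by 6: 9×u ≡ 5 (mod 13).
9⁻¹ ≡ 3 (mod 13).
u ≡ 3×5 ≡ 2 (mod 13).
The smallest non-negative solution is u = 2.

2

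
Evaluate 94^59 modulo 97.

94^1 ≡ 94 (mod 97)
94^2 ≡ 94^2 = 8836 ≡ 9 (mod 97)
94^4 ≡ 9^2 = 81 (mod 97)
94^8 ≡ 81^2 = 6561 ≡ 62 (mod 97)
94^16 ≡ 62^2 = 3844 ≡ 61 (mod 97)
94^32 ≡ 61^2 = 3721 ≡ 35 (mod 97)
94^59 = 94^32 × 94^16 × 94^8 × 94^2 × 94^1 ≡ 35 × 61 × 62 × 9 × 94 (mod 97).
Accumulate the product:
35 × 61 = 2135 ≡ 1
1 × 62 = 62
62 × 9 = 558 ≡ 73
73 × 94 = 6862 ≡ 72

72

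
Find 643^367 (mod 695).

Compute successive squares:
643^1 ≡ 643 (mod 695)
643^2 ≡ 643^2 = 413449 ≡ 619 (mod 695)
643^4 ≡ 619^2 = 383161 ≡ 216 (mod 695)
643^8 ≡ 216^2 = 46656 ≡ 91 (mod 695)
643^16 ≡ 91^2 = 8281 ≡ 636 (mod 695)
643^32 ≡ 636^2 = 404496 ≡ 6 (mod 695)
643^64 ≡ 6^2 = 36 (mod 695)
643^128 ≡ 36^2 = 1296 ≡ 601 (mod 695)
643^256 ≡ 601^2 = 361201 ≡ 496 (mod 695)
643^367 = 643^256 × 643^64 × 643^32 × 643^8 × 643^4 × 643^2 × 643^1 ≡ 496 × 36 × 6 × 91 × 216 × 619 × 643 (mod 695).
Accumulate the product:
496 × 36 = 17856 ≡ 481
481 × 6 = 2886 ≡ 106
106 × 91 = 9646 ≡ 611
611 × 216 = 131976 ≡ 621
621 × 619 = 384399 ≡ 64
64 × 643 = 41152 ≡ 147

147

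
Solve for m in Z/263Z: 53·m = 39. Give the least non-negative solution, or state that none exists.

229

gcd(53, 263) = 1, so a unique solution mod 263 exists.
53⁻¹ ≡ 134 (mod 263).
m ≡ 134·39 ≡ 229 (mod 263).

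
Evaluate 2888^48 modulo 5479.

Using repeated squaring:
2888^1 ≡ 2888 (mod 5479)
2888^2 ≡ 2888^2 = 8340544 ≡ 1506 (mod 5479)
2888^4 ≡ 1506^2 = 2268036 ≡ 5209 (mod 5479)
2888^8 ≡ 5209^2 = 27133681 ≡ 1673 (mod 5479)
2888^16 ≡ 1673^2 = 2798929 ≡ 4639 (mod 5479)
2888^32 ≡ 4639^2 = 21520321 ≡ 4288 (mod 5479)
2888^48 = 2888^32 * 2888^16 ≡ 4288 * 4639 (mod 5479).
4288 * 4639 = 19892032 ≡ 3262 (mod 5479).

3262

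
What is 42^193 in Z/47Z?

42^1 ≡ 42 (mod 47)
42^2 ≡ 42^2 = 1764 ≡ 25 (mod 47)
42^4 ≡ 25^2 = 625 ≡ 14 (mod 47)
42^8 ≡ 14^2 = 196 ≡ 8 (mod 47)
42^16 ≡ 8^2 = 64 ≡ 17 (mod 47)
42^32 ≡ 17^2 = 289 ≡ 7 (mod 47)
42^64 ≡ 7^2 = 49 ≡ 2 (mod 47)
42^128 ≡ 2^2 = 4 (mod 47)
42^193 = 42^128 · 42^64 · 42^1 ≡ 4 · 2 · 42 (mod 47).
Accumulate the product:
4 · 2 = 8
8 · 42 = 336 ≡ 7

7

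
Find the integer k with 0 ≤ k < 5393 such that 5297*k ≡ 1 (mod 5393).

By the extended Euclidean algorithm:
5393 = 1*5297 + 96
5297 = 55*96 + 17
96 = 5*17 + 11
17 = 1*11 + 6
11 = 1*6 + 5
6 = 1*5 + 1
5 = 5*1 + 0
gcd(5297, 5393) = 1, so the inverse exists.
Bézout: 1 = −938*5393 + 955*5297.
So 5297⁻¹ ≡ 955 (mod 5393).

955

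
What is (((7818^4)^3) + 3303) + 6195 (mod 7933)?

(7818)^4 ≡ 1774 (mod 7933)
(1774)^3 ≡ 610 (mod 7933)
610 + 3303 = 3913
3913 + 6195 = 10108 ≡ 2175 (mod 7933)

2175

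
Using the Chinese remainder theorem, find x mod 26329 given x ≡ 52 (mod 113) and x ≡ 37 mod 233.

23104

113⁻¹ mod 233: 113·33 ≡ 1 (mod 233), so 113⁻¹ ≡ 33.
x = 52 + 113·((37 − 52)·33 mod 233) = 52 + 113·204 = 23104.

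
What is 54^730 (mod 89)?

730 in binary is 1011011010, i.e. 730 = 512 + 128 + 64 + 16 + 8 + 2.
54^1 ≡ 54 (mod 89)
54^2 ≡ 54^2 = 2916 ≡ 68 (mod 89)
54^4 ≡ 68^2 = 4624 ≡ 85 (mod 89)
54^8 ≡ 85^2 = 7225 ≡ 16 (mod 89)
54^16 ≡ 16^2 = 256 ≡ 78 (mod 89)
54^32 ≡ 78^2 = 6084 ≡ 32 (mod 89)
54^64 ≡ 32^2 = 1024 ≡ 45 (mod 89)
54^128 ≡ 45^2 = 2025 ≡ 67 (mod 89)
54^256 ≡ 67^2 = 4489 ≡ 39 (mod 89)
54^512 ≡ 39^2 = 1521 ≡ 8 (mod 89)
54^730 = 54^512 * 54^128 * 54^64 * 54^16 * 54^8 * 54^2 ≡ 8 * 67 * 45 * 78 * 16 * 68 (mod 89).
Accumulate the product:
8 * 67 = 536 ≡ 2
2 * 45 = 90 ≡ 1
1 * 78 = 78
78 * 16 = 1248 ≡ 2
2 * 68 = 136 ≡ 47

47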